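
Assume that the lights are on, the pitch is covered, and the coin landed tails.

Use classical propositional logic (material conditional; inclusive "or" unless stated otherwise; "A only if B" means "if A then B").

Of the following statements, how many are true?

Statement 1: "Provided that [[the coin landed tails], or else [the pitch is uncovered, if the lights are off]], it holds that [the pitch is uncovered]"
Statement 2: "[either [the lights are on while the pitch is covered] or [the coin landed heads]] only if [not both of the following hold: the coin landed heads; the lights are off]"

1

Let U = "the coin landed heads" (F), G = "the lights are on" (T), S = "the pitch is covered" (T).

Statement 1: This is (~U | (~G -> ~S)) -> ~S.

~U = ~F = T
~G = ~T = F
~S = ~T = F
~G -> ~S = F -> F = T
~U | (~G -> ~S) = T | T = T
~S = ~T = F
(~U | (~G -> ~S)) -> ~S = T -> F = F
Thus Statement 1 is false.

Statement 2: This is ((G & S) | U) -> (U nand ~G).

G & S = T & T = T
(G & S) | U = T | F = T
~G = ~T = F
U nand ~G = F nand F = T
((G & S) | U) -> (U nand ~G) = T -> T = T
Hence Statement 2 is true.

True statements: 1.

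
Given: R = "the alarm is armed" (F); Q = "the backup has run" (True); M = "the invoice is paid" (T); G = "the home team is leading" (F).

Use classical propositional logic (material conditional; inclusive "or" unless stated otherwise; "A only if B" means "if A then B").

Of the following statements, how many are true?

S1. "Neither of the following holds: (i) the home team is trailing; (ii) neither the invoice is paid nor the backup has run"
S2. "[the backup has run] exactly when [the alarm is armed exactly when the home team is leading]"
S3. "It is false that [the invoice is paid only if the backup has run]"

1

S1: In symbols: ~G nor (M nor Q)

~G = ~F = T
M nor Q = T nor T = F
~G nor (M nor Q) = T nor F = F
Hence S1 is false.

S2: Parsed as Q <-> (R <-> G)

R <-> G = F <-> F = T
Q <-> (R <-> G) = T <-> T = T
Thus S2 is true.

S3: Formalization: ~(M -> Q)

M -> Q = T -> T = T
~(M -> Q) = ~T = F
Hence S3 is false.

Count: 1.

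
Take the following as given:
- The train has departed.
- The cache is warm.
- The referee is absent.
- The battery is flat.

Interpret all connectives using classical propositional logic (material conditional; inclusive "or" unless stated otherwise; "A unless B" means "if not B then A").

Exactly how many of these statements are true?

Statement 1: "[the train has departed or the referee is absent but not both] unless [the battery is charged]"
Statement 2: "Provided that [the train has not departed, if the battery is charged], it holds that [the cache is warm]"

1

Let P = "the train has departed" (T), R = "the referee is present" (F), S = "the battery is charged" (F), Q = "the cache is warm" (T).

Statement 1: Formalization: (P xor ~R) | S

~R = ~F = T
P xor ~R = T xor T = F
(P xor ~R) | S = F | F = F
So Statement 1 is false.

Statement 2: Formalization: (S -> ~P) -> Q

~P = ~T = F
S -> ~P = F -> F = T
(S -> ~P) -> Q = T -> T = T
So Statement 2 is true.

Count: 1.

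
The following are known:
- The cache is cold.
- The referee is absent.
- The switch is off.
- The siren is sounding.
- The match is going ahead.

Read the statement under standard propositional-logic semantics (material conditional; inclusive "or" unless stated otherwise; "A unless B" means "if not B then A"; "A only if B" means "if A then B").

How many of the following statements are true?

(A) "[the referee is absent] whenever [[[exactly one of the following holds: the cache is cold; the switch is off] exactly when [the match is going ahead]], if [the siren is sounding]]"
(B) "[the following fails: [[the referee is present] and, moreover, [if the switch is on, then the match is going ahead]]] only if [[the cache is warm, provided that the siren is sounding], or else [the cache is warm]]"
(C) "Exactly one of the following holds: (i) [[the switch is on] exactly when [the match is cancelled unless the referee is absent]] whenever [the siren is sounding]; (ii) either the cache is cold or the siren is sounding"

Let S = "the siren is sounding" (T), P = "the cache is warm" (F), R = "the switch is on" (F), U = "the match is cancelled" (F), Q = "the referee is present" (F).

(A): Parsed as (S -> ((~P xor ~R) <-> ~U)) -> ~Q

~P = ~F = T
~R = ~F = T
~P xor ~R = T xor T = F
~U = ~F = T
(~P xor ~R) <-> ~U = F <-> T = F
S -> ((~P xor ~R) <-> ~U) = T -> F = F
~Q = ~F = T
(S -> ((~P xor ~R) <-> ~U)) -> ~Q = F -> T = T
So (A) is true.

(B): In symbols: ~(Q & (R -> ~U)) -> ((S -> P) | P)

~U = ~F = T
R -> ~U = F -> T = T
Q & (R -> ~U) = F & T = F
~(Q & (R -> ~U)) = ~F = T
S -> P = T -> F = F
(S -> P) | P = F | F = F
~(Q & (R -> ~U)) -> ((S -> P) | P) = T -> F = F
So (B) is false.

(C): Formalization: (S -> (R <-> (U | ~Q))) xor (~P | S)

~Q = ~F = T
U | ~Q = F | T = T
R <-> (U | ~Q) = F <-> T = F
S -> (R <-> (U | ~Q)) = T -> F = F
~P = ~F = T
~P | S = T | T = T
(S -> (R <-> (U | ~Q))) xor (~P | S) = F xor T = T
Hence (C) is true.

True statements: 2.

2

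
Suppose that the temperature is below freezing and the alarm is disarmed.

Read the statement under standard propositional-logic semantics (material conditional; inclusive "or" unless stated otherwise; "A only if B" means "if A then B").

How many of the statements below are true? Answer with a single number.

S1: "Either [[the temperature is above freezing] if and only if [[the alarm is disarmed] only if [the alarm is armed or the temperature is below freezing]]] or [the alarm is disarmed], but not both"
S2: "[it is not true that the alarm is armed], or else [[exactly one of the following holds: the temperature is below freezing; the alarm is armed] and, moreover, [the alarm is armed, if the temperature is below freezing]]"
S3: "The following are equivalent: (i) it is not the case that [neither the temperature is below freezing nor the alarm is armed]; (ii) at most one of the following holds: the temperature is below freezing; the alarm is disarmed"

Let D = "the temperature is below freezing" (T), K = "the alarm is armed" (F).

S1: Formalization: (¬D ↔ (¬K → (K ∨ D))) ⊕ ¬K

¬D = ¬T = F
¬K = ¬F = T
K ∨ D = F ∨ T = T
¬K → (K ∨ D) = T → T = T
¬D ↔ (¬K → (K ∨ D)) = F ↔ T = F
¬K = ¬F = T
(¬D ↔ (¬K → (K ∨ D))) ⊕ ¬K = F ⊕ T = T
Hence S1 is true.

S2: In symbols: ¬K ∨ ((D ⊕ K) ∧ (D → K))

¬K = ¬F = T
D ⊕ K = T ⊕ F = T
D → K = T → F = F
(D ⊕ K) ∧ (D → K) = T ∧ F = F
¬K ∨ ((D ⊕ K) ∧ (D → K)) = T ∨ F = T
Thus S2 is true.

S3: Formalization: ¬(D ↓ K) ↔ (D ↑ ¬K)

D ↓ K = T ↓ F = F
¬(D ↓ K) = ¬F = T
¬K = ¬F = T
D ↑ ¬K = T ↑ T = F
¬(D ↓ K) ↔ (D ↑ ¬K) = T ↔ F = F
So S3 is false.

Count: 2.

2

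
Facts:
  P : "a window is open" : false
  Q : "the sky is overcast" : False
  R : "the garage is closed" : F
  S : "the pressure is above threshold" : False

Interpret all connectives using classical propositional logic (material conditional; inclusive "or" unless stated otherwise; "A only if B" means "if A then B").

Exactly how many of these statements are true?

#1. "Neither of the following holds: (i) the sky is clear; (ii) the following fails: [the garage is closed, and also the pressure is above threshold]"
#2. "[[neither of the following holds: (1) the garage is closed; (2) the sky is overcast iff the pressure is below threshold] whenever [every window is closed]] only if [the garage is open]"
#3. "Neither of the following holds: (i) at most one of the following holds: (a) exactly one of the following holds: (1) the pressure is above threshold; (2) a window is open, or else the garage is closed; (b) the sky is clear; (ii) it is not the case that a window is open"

1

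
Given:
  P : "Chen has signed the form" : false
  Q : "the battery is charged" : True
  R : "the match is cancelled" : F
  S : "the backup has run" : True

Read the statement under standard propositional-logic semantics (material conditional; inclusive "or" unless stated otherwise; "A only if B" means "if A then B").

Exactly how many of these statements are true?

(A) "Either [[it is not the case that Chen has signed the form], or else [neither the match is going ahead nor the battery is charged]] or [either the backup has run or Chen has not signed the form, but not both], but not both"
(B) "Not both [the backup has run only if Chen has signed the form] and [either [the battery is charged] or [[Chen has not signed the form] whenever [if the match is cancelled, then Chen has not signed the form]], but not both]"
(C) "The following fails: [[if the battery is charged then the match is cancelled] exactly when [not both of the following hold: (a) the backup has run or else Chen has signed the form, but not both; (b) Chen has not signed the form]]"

2

(A): In symbols: (¬P ∨ (¬R ↓ Q)) ⊕ (S ⊕ ¬P)

¬P = ¬F = T
¬R = ¬F = T
¬R ↓ Q = T ↓ T = F
¬P ∨ (¬R ↓ Q) = T ∨ F = T
¬P = ¬F = T
S ⊕ ¬P = T ⊕ T = F
(¬P ∨ (¬R ↓ Q)) ⊕ (S ⊕ ¬P) = T ⊕ F = T
Hence (A) is true.

(B): In symbols: (S → P) ↑ (Q ⊕ ((R → ¬P) → ¬P))

S → P = T → F = F
¬P = ¬F = T
R → ¬P = F → T = T
¬P = ¬F = T
(R → ¬P) → ¬P = T → T = T
Q ⊕ ((R → ¬P) → ¬P) = T ⊕ T = F
(S → P) ↑ (Q ⊕ ((R → ¬P) → ¬P)) = F ↑ F = T
Hence (B) is true.

(C): Parsed as ¬((Q → R) ↔ ((S ⊕ P) ↑ ¬P))

Q → R = T → F = F
S ⊕ P = T ⊕ F = T
¬P = ¬F = T
(S ⊕ P) ↑ ¬P = T ↑ T = F
(Q → R) ↔ ((S ⊕ P) ↑ ¬P) = F ↔ F = T
¬((Q → R) ↔ ((S ⊕ P) ↑ ¬P)) = ¬T = F
So (C) is false.

Count: 2.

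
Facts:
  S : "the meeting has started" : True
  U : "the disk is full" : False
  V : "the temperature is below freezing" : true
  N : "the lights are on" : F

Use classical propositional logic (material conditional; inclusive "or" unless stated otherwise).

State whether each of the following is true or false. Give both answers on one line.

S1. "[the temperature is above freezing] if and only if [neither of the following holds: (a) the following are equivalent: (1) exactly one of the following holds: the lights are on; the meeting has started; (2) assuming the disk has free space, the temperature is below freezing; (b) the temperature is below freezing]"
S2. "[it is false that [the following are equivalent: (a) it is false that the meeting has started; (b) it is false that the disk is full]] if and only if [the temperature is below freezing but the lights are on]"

S1: In symbols: not V iff (((N xor S) iff (not U -> V)) nor V)

not V = not True = False
N xor S = False xor True = True
not U = not False = True
not U -> V = True -> True = True
(N xor S) iff (not U -> V) = True iff True = True
((N xor S) iff (not U -> V)) nor V = True nor True = False
not V iff (((N xor S) iff (not U -> V)) nor V) = False iff False = True
Thus S1 is true.

S2: Formalization: not (not S iff not U) iff (V and N)

not S = not True = False
not U = not False = True
not S iff not U = False iff True = False
not (not S iff not U) = not False = True
V and N = True and False = False
not (not S iff not U) iff (V and N) = True iff False = False
Hence S2 is false.

S1 true; S2 false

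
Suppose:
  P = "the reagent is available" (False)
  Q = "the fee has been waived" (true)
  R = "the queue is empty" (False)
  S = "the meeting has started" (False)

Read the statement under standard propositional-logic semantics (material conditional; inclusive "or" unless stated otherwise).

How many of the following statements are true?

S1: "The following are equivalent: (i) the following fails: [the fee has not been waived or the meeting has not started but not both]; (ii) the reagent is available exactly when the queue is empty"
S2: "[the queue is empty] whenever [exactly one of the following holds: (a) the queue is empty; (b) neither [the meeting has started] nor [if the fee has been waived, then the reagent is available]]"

S1: Parsed as ~(~Q xor ~S) <-> (P <-> R)

~Q = ~T = F
~S = ~F = T
~Q xor ~S = F xor T = T
~(~Q xor ~S) = ~T = F
P <-> R = F <-> F = T
~(~Q xor ~S) <-> (P <-> R) = F <-> T = F
Thus S1 is false.

S2: Parsed as (R xor (S nor (Q -> P))) -> R

Q -> P = T -> F = F
S nor (Q -> P) = F nor F = T
R xor (S nor (Q -> P)) = F xor T = T
(R xor (S nor (Q -> P))) -> R = T -> F = F
So S2 is false.

0 of the 2 statements are true (none).

0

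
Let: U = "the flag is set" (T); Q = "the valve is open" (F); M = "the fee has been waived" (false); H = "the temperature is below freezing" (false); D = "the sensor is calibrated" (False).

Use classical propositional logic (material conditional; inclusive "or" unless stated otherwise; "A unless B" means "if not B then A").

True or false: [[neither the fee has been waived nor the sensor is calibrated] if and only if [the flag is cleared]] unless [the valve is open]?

False

Values: M=F, D=F, U=T, Q=F.
This is ((M nor D) <-> ~U) | Q.

M nor D = F nor F = T
~U = ~T = F
(M nor D) <-> ~U = T <-> F = F
((M nor D) <-> ~U) | Q = F | F = F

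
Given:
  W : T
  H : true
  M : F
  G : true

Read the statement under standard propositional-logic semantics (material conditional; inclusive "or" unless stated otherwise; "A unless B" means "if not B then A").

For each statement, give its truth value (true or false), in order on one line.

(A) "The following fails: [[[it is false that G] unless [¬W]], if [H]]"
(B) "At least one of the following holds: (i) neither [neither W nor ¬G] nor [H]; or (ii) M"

(A) True; (B) False

(A): In symbols: ~(H -> (~G | ~W))

~G = ~T = F
~W = ~T = F
~G | ~W = F | F = F
H -> (~G | ~W) = T -> F = F
~(H -> (~G | ~W)) = ~F = T
Hence (A) is true.

(B): This is ((W nor ~G) nor H) | M.

~G = ~T = F
W nor ~G = T nor F = F
(W nor ~G) nor H = F nor T = F
((W nor ~G) nor H) | M = F | F = F
Hence (B) is false.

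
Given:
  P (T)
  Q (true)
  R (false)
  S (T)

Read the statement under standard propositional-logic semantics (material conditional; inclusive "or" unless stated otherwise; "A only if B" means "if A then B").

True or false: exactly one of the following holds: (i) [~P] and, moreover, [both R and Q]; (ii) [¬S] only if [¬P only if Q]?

true

Formalization: (~P & (R & Q)) xor (~S -> (~P -> Q))

~P = ~T = F
R & Q = F & T = F
~P & (R & Q) = F & F = F
~S = ~T = F
~P = ~T = F
~P -> Q = F -> T = T
~S -> (~P -> Q) = F -> T = T
(~P & (R & Q)) xor (~S -> (~P -> Q)) = F xor T = T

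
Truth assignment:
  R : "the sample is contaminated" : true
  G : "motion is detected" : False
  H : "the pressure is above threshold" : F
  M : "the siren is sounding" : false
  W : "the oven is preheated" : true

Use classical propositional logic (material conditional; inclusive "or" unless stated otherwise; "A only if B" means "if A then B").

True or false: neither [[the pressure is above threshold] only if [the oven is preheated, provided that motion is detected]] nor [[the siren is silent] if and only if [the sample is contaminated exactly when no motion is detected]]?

The statement is false.

Parsed as (H -> (G -> W)) nor (not M iff (R iff not G))

G -> W = False -> True = True
H -> (G -> W) = False -> True = True
not M = not False = True
not G = not False = True
R iff not G = True iff True = True
not M iff (R iff not G) = True iff True = True
(H -> (G -> W)) nor (not M iff (R iff not G)) = True nor True = False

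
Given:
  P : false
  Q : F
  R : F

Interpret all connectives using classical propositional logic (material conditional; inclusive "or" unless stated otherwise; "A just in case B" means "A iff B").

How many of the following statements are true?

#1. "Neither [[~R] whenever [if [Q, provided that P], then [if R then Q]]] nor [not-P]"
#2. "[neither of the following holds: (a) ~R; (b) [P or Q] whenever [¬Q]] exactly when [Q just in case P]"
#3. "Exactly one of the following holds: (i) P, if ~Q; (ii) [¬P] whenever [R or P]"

#1: In symbols: (((P → Q) → (R → Q)) → ¬R) ↓ ¬P

P → Q = F → F = T
R → Q = F → F = T
(P → Q) → (R → Q) = T → T = T
¬R = ¬F = T
((P → Q) → (R → Q)) → ¬R = T → T = T
¬P = ¬F = T
(((P → Q) → (R → Q)) → ¬R) ↓ ¬P = T ↓ T = F
Thus #1 is false.

#2: Parsed as (¬R ↓ (¬Q → (P ∨ Q))) ↔ (Q ↔ P)

¬R = ¬F = T
¬Q = ¬F = T
P ∨ Q = F ∨ F = F
¬Q → (P ∨ Q) = T → F = F
¬R ↓ (¬Q → (P ∨ Q)) = T ↓ F = F
Q ↔ P = F ↔ F = T
(¬R ↓ (¬Q → (P ∨ Q))) ↔ (Q ↔ P) = F ↔ T = F
Thus #2 is false.

#3: This is (¬Q → P) ⊕ ((R ∨ P) → ¬P).

¬Q = ¬F = T
¬Q → P = T → F = F
R ∨ P = F ∨ F = F
¬P = ¬F = T
(R ∨ P) → ¬P = F → T = T
(¬Q → P) ⊕ ((R ∨ P) → ¬P) = F ⊕ T = T
Hence #3 is true.

1 of the 3 statements is true.

1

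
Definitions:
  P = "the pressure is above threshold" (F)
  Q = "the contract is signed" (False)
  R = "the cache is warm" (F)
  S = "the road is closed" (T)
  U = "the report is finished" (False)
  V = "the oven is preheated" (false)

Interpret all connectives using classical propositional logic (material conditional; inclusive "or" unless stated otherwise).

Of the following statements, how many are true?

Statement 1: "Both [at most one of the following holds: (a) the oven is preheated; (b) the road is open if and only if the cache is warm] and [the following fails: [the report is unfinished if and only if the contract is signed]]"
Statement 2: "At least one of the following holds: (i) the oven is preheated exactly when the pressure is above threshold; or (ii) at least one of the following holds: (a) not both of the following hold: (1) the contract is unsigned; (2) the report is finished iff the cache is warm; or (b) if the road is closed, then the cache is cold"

2

Statement 1: In symbols: (V nand (~S <-> R)) & ~(~U <-> Q)

~S = ~T = F
~S <-> R = F <-> F = T
V nand (~S <-> R) = F nand T = T
~U = ~F = T
~U <-> Q = T <-> F = F
~(~U <-> Q) = ~F = T
(V nand (~S <-> R)) & ~(~U <-> Q) = T & T = T
So Statement 1 is true.

Statement 2: Parsed as (V <-> P) | ((~Q nand (U <-> R)) | (S -> ~R))

V <-> P = F <-> F = T
~Q = ~F = T
U <-> R = F <-> F = T
~Q nand (U <-> R) = T nand T = F
~R = ~F = T
S -> ~R = T -> T = T
(~Q nand (U <-> R)) | (S -> ~R) = F | T = T
(V <-> P) | ((~Q nand (U <-> R)) | (S -> ~R)) = T | T = T
So Statement 2 is true.

True statements: 2 (Statement 1, Statement 2).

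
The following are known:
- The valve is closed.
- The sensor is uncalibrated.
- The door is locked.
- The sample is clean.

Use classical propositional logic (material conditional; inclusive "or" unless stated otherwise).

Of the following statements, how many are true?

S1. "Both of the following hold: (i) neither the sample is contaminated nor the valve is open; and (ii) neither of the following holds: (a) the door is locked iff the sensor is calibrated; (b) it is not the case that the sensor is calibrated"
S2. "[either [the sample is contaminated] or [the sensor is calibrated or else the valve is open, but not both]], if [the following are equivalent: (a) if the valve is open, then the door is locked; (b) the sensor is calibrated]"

1

Let S = "the sample is contaminated" (False), P = "the valve is open" (False), R = "the door is locked" (True), Q = "the sensor is calibrated" (False).

S1: This is (S nor P) and ((R iff Q) nor not Q).

S nor P = False nor False = True
R iff Q = True iff False = False
not Q = not False = True
(R iff Q) nor not Q = False nor True = False
(S nor P) and ((R iff Q) nor not Q) = True and False = False
Thus S1 is false.

S2: This is ((P -> R) iff Q) -> (S or (Q xor P)).

P -> R = False -> True = True
(P -> R) iff Q = True iff False = False
Q xor P = False xor False = False
S or (Q xor P) = False or False = False
((P -> R) iff Q) -> (S or (Q xor P)) = False -> False = True
Thus S2 is true.

1 of the 2 statements is true.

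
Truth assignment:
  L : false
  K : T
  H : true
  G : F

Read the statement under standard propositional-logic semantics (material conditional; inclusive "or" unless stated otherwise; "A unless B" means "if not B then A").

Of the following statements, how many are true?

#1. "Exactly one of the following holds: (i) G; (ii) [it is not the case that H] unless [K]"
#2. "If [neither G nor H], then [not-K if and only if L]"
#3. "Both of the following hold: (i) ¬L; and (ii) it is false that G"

3

#1: Parsed as G ⊕ (¬H ∨ K)

¬H = ¬T = F
¬H ∨ K = F ∨ T = T
G ⊕ (¬H ∨ K) = F ⊕ T = T
Thus #1 is true.

#2: This is (G ↓ H) → (¬K ↔ L).

G ↓ H = F ↓ T = F
¬K = ¬T = F
¬K ↔ L = F ↔ F = T
(G ↓ H) → (¬K ↔ L) = F → T = T
Hence #2 is true.

#3: In symbols: ¬L ∧ ¬G

¬L = ¬F = T
¬G = ¬F = T
¬L ∧ ¬G = T ∧ T = T
Hence #3 is true.

True statements: 3.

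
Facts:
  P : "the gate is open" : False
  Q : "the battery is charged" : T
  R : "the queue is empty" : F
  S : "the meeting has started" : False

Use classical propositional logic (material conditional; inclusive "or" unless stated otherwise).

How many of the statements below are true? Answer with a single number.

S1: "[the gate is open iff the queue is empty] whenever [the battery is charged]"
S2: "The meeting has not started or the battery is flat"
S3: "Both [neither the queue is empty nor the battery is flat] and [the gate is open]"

2

S1: Formalization: Q -> (P <-> R)

P <-> R = F <-> F = T
Q -> (P <-> R) = T -> T = T
So S1 is true.

S2: In symbols: ~S | ~Q

~S = ~F = T
~Q = ~T = F
~S | ~Q = T | F = T
Thus S2 is true.

S3: Parsed as (R nor ~Q) & P

~Q = ~T = F
R nor ~Q = F nor F = T
(R nor ~Q) & P = T & F = F
Hence S3 is false.

True statements: 2.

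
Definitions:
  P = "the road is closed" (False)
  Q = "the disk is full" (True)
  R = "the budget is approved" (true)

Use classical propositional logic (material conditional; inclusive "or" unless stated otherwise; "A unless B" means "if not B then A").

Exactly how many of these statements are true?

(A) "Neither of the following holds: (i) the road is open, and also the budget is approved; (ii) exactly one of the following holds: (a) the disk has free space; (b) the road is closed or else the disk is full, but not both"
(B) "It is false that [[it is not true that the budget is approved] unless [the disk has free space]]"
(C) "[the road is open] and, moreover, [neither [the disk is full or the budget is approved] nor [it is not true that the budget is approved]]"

1

(A): Formalization: (~P & R) nor (~Q xor (P xor Q))

~P = ~F = T
~P & R = T & T = T
~Q = ~T = F
P xor Q = F xor T = T
~Q xor (P xor Q) = F xor T = T
(~P & R) nor (~Q xor (P xor Q)) = T nor T = F
So (A) is false.

(B): Formalization: ~(~R | ~Q)

~R = ~T = F
~Q = ~T = F
~R | ~Q = F | F = F
~(~R | ~Q) = ~F = T
So (B) is true.

(C): In symbols: ~P & ((Q | R) nor ~R)

~P = ~F = T
Q | R = T | T = T
~R = ~T = F
(Q | R) nor ~R = T nor F = F
~P & ((Q | R) nor ~R) = T & F = F
So (C) is false.

Count: 1.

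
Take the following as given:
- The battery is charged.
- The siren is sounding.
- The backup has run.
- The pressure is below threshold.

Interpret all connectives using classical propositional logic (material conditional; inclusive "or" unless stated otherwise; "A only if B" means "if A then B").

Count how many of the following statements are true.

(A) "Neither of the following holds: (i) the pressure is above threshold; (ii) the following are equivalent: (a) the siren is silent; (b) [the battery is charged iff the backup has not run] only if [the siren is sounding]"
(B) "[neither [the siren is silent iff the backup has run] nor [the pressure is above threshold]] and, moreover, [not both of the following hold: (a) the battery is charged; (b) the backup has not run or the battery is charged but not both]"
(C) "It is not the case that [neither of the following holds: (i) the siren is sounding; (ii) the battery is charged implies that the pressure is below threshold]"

Let K = "the pressure is above threshold" (F), Q = "the siren is sounding" (T), W = "the battery is charged" (T), P = "the backup has run" (T).

(A): In symbols: K nor (~Q <-> ((W <-> ~P) -> Q))

~Q = ~T = F
~P = ~T = F
W <-> ~P = T <-> F = F
(W <-> ~P) -> Q = F -> T = T
~Q <-> ((W <-> ~P) -> Q) = F <-> T = F
K nor (~Q <-> ((W <-> ~P) -> Q)) = F nor F = T
Thus (A) is true.

(B): In symbols: ((~Q <-> P) nor K) & (W nand (~P xor W))

~Q = ~T = F
~Q <-> P = F <-> T = F
(~Q <-> P) nor K = F nor F = T
~P = ~T = F
~P xor W = F xor T = T
W nand (~P xor W) = T nand T = F
((~Q <-> P) nor K) & (W nand (~P xor W)) = T & F = F
Thus (B) is false.

(C): This is ~(Q nor (W -> ~K)).

~K = ~F = T
W -> ~K = T -> T = T
Q nor (W -> ~K) = T nor T = F
~(Q nor (W -> ~K)) = ~F = T
Hence (C) is true.

True statements: 2 ((A), (C)).

2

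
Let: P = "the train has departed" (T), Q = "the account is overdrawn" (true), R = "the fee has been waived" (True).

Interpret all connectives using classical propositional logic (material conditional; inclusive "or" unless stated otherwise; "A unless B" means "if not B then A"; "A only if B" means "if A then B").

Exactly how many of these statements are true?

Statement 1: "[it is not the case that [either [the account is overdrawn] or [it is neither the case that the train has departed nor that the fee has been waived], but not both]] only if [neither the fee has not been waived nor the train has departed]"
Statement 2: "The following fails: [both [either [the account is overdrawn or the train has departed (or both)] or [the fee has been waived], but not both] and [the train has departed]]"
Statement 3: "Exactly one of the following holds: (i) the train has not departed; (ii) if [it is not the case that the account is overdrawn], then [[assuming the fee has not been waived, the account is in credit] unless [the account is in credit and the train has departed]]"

Statement 1: Parsed as not (Q xor (P nor R)) -> (not R nor P)

P nor R = True nor True = False
Q xor (P nor R) = True xor False = True
not (Q xor (P nor R)) = not True = False
not R = not True = False
not R nor P = False nor True = False
not (Q xor (P nor R)) -> (not R nor P) = False -> False = True
Thus Statement 1 is true.

Statement 2: In symbols: not (((Q or P) xor R) and P)

Q or P = True or True = True
(Q or P) xor R = True xor True = False
((Q or P) xor R) and P = False and True = False
not (((Q or P) xor R) and P) = not False = True
Thus Statement 2 is true.

Statement 3: Parsed as not P xor (not Q -> ((not R -> not Q) or (not Q and P)))

not P = not True = False
not Q = not True = False
not R = not True = False
not Q = not True = False
not R -> not Q = False -> False = True
not Q = not True = False
not Q and P = False and True = False
(not R -> not Q) or (not Q and P) = True or False = True
not Q -> ((not R -> not Q) or (not Q and P)) = False -> True = True
not P xor (not Q -> ((not R -> not Q) or (not Q and P))) = False xor True = True
So Statement 3 is true.

True statements: 3.

3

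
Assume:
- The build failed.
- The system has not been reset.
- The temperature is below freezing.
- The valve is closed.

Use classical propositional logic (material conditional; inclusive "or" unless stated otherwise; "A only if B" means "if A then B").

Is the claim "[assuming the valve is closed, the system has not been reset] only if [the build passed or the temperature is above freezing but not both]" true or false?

False

Let S = "the valve is open" (F), Q = "the system has been reset" (F), P = "the build passed" (F), R = "the temperature is below freezing" (T).
Formalization: (~S -> ~Q) -> (P xor ~R)

~S = ~F = T
~Q = ~F = T
~S -> ~Q = T -> T = T
~R = ~T = F
P xor ~R = F xor F = F
(~S -> ~Q) -> (P xor ~R) = T -> F = F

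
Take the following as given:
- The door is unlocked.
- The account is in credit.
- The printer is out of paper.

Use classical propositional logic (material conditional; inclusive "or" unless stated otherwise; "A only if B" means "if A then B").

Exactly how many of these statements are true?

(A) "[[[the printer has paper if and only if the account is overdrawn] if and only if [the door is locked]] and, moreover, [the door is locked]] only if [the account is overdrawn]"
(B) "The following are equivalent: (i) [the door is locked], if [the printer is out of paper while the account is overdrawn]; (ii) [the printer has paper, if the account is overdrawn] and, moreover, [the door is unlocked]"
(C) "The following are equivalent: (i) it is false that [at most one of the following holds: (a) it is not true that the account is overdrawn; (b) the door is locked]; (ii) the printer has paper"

3

Let Q = "the printer has paper" (False), N = "the account is overdrawn" (False), P = "the door is locked" (False).

(A): This is (((Q iff N) iff P) and P) -> N.

Q iff N = False iff False = True
(Q iff N) iff P = True iff False = False
((Q iff N) iff P) and P = False and False = False
(((Q iff N) iff P) and P) -> N = False -> False = True
Thus (A) is true.

(B): Parsed as ((not Q and N) -> P) iff ((N -> Q) and not P)

not Q = not False = True
not Q and N = True and False = False
(not Q and N) -> P = False -> False = True
N -> Q = False -> False = True
not P = not False = True
(N -> Q) and not P = True and True = True
((not Q and N) -> P) iff ((N -> Q) and not P) = True iff True = True
Hence (B) is true.

(C): Formalization: not (not N nand P) iff Q

not N = not False = True
not N nand P = True nand False = True
not (not N nand P) = not True = False
not (not N nand P) iff Q = False iff False = True
Thus (C) is true.

3 of the 3 statements are true.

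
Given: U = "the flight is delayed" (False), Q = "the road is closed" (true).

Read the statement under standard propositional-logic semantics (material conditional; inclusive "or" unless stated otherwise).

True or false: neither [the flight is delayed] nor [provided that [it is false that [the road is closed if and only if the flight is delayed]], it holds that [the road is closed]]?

false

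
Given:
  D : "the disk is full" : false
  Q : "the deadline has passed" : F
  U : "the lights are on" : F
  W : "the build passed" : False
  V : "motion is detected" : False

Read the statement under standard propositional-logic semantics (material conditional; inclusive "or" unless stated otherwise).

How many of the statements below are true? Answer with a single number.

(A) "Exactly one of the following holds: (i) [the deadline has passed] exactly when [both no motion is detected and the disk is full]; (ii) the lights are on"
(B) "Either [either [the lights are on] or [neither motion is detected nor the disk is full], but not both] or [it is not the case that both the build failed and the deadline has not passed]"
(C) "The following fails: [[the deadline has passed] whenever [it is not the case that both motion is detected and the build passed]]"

(A): Parsed as (Q <-> (~V & D)) xor U

~V = ~F = T
~V & D = T & F = F
Q <-> (~V & D) = F <-> F = T
(Q <-> (~V & D)) xor U = T xor F = T
So (A) is true.

(B): Parsed as (U xor (V nor D)) | (~W nand ~Q)

V nor D = F nor F = T
U xor (V nor D) = F xor T = T
~W = ~F = T
~Q = ~F = T
~W nand ~Q = T nand T = F
(U xor (V nor D)) | (~W nand ~Q) = T | F = T
Hence (B) is true.

(C): Parsed as ~((V nand W) -> Q)

V nand W = F nand F = T
(V nand W) -> Q = T -> F = F
~((V nand W) -> Q) = ~F = T
Thus (C) is true.

True statements: 3 ((A), (B), (C)).

3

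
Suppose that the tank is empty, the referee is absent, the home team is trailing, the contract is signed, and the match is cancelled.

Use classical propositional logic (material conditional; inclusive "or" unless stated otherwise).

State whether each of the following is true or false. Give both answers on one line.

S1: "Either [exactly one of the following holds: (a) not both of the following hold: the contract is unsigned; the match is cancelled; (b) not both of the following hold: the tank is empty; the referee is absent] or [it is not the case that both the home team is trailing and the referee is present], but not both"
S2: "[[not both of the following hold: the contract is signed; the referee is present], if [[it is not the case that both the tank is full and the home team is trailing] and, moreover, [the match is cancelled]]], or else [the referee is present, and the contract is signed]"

S1 F; S2 T

Let S = "the contract is signed" (T), U = "the match is cancelled" (T), P = "the tank is full" (F), Q = "the referee is present" (F), R = "the home team is leading" (F).

S1: Parsed as ((~S nand U) xor (~P nand ~Q)) xor (~R nand Q)

~S = ~T = F
~S nand U = F nand T = T
~P = ~F = T
~Q = ~F = T
~P nand ~Q = T nand T = F
(~S nand U) xor (~P nand ~Q) = T xor F = T
~R = ~F = T
~R nand Q = T nand F = T
((~S nand U) xor (~P nand ~Q)) xor (~R nand Q) = T xor T = F
So S1 is false.

S2: In symbols: (((P nand ~R) & U) -> (S nand Q)) | (Q & S)

~R = ~F = T
P nand ~R = F nand T = T
(P nand ~R) & U = T & T = T
S nand Q = T nand F = T
((P nand ~R) & U) -> (S nand Q) = T -> T = T
Q & S = F & T = F
(((P nand ~R) & U) -> (S nand Q)) | (Q & S) = T | F = T
So S2 is true.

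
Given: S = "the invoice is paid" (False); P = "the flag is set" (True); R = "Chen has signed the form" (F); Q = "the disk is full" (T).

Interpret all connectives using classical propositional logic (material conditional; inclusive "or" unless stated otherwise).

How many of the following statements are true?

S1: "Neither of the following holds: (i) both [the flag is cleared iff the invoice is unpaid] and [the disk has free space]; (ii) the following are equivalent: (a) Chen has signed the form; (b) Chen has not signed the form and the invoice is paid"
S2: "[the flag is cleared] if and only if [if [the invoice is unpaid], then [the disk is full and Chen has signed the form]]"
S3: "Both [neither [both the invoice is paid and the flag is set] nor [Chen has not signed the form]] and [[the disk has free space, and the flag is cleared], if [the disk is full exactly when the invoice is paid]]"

S1: Parsed as ((not P iff not S) and not Q) nor (R iff (not R and S))

not P = not True = False
not S = not False = True
not P iff not S = False iff True = False
not Q = not True = False
(not P iff not S) and not Q = False and False = False
not R = not False = True
not R and S = True and False = False
R iff (not R and S) = False iff False = True
((not P iff not S) and not Q) nor (R iff (not R and S)) = False nor True = False
Hence S1 is false.

S2: In symbols: not P iff (not S -> (Q and R))

not P = not True = False
not S = not False = True
Q and R = True and False = False
not S -> (Q and R) = True -> False = False
not P iff (not S -> (Q and R)) = False iff False = True
So S2 is true.

S3: Parsed as ((S and P) nor not R) and ((Q iff S) -> (not Q and not P))

S and P = False and True = False
not R = not False = True
(S and P) nor not R = False nor True = False
Q iff S = True iff False = False
not Q = not True = False
not P = not True = False
not Q and not P = False and False = False
(Q iff S) -> (not Q and not P) = False -> False = True
((S and P) nor not R) and ((Q iff S) -> (not Q and not P)) = False and True = False
Hence S3 is false.

1 of the 3 statements is true.

1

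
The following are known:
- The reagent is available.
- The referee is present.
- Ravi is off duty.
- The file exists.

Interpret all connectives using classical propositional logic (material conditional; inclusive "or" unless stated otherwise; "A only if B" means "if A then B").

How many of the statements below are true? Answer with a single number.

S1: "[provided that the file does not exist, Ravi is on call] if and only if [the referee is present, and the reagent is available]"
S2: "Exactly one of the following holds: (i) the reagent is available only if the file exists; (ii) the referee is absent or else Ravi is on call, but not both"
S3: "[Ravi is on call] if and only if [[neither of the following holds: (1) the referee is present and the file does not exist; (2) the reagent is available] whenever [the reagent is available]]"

3

Let S = "the file exists" (T), R = "Ravi is on call" (F), Q = "the referee is present" (T), P = "the reagent is available" (T).

S1: In symbols: (¬S → R) ↔ (Q ∧ P)

¬S = ¬T = F
¬S → R = F → F = T
Q ∧ P = T ∧ T = T
(¬S → R) ↔ (Q ∧ P) = T ↔ T = T
Hence S1 is true.

S2: In symbols: (P → S) ⊕ (¬Q ⊕ R)

P → S = T → T = T
¬Q = ¬T = F
¬Q ⊕ R = F ⊕ F = F
(P → S) ⊕ (¬Q ⊕ R) = T ⊕ F = T
Hence S2 is true.

S3: In symbols: R ↔ (P → ((Q ∧ ¬S) ↓ P))

¬S = ¬T = F
Q ∧ ¬S = T ∧ F = F
(Q ∧ ¬S) ↓ P = F ↓ T = F
P → ((Q ∧ ¬S) ↓ P) = T → F = F
R ↔ (P → ((Q ∧ ¬S) ↓ P)) = F ↔ F = T
Hence S3 is true.

3 of the 3 statements are true.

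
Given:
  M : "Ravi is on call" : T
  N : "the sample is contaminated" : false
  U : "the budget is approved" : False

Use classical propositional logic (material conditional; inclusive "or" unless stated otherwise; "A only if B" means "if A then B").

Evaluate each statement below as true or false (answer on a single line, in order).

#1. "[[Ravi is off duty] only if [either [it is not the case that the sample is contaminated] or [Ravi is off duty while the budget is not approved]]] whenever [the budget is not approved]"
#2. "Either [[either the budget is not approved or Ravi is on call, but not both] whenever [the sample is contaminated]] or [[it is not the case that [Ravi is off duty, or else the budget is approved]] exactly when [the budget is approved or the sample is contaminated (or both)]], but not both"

#1 True; #2 True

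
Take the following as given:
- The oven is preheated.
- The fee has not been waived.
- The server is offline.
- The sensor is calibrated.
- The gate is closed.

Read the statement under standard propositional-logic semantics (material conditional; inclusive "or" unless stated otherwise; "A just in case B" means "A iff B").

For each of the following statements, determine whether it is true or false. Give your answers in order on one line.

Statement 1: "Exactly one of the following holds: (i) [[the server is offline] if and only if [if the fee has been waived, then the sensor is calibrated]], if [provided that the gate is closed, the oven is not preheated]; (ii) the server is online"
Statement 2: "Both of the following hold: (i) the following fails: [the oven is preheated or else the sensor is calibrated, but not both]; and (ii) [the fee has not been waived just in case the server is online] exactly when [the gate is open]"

Statement 1 T / Statement 2 T

Let W = "the gate is open" (F), N = "the oven is preheated" (T), L = "the server is online" (F), D = "the fee has been waived" (F), H = "the sensor is calibrated" (T).

Statement 1: Parsed as ((~W -> ~N) -> (~L <-> (D -> H))) xor L

~W = ~F = T
~N = ~T = F
~W -> ~N = T -> F = F
~L = ~F = T
D -> H = F -> T = T
~L <-> (D -> H) = T <-> T = T
(~W -> ~N) -> (~L <-> (D -> H)) = F -> T = T
((~W -> ~N) -> (~L <-> (D -> H))) xor L = T xor F = T
Thus Statement 1 is true.

Statement 2: Formalization: ~(N xor H) & ((~D <-> L) <-> W)

N xor H = T xor T = F
~(N xor H) = ~F = T
~D = ~F = T
~D <-> L = T <-> F = F
(~D <-> L) <-> W = F <-> F = T
~(N xor H) & ((~D <-> L) <-> W) = T & T = T
So Statement 2 is true.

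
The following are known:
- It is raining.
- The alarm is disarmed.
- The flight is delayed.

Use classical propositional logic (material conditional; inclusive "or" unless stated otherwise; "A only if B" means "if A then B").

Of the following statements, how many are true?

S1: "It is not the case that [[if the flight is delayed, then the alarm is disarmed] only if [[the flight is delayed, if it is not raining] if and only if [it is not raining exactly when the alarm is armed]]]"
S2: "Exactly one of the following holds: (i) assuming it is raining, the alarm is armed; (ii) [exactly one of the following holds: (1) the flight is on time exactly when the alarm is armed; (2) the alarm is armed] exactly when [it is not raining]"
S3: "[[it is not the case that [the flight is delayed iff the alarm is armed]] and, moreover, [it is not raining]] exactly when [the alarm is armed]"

1

Let R = "the flight is delayed" (True), V = "the alarm is armed" (False), K = "it is raining" (True).

S1: This is not ((R -> not V) -> ((not K -> R) iff (not K iff V))).

not V = not False = True
R -> not V = True -> True = True
not K = not True = False
not K -> R = False -> True = True
not K = not True = False
not K iff V = False iff False = True
(not K -> R) iff (not K iff V) = True iff True = True
(R -> not V) -> ((not K -> R) iff (not K iff V)) = True -> True = True
not ((R -> not V) -> ((not K -> R) iff (not K iff V))) = not True = False
Thus S1 is false.

S2: This is (K -> V) xor (((not R iff V) xor V) iff not K).

K -> V = True -> False = False
not R = not True = False
not R iff V = False iff False = True
(not R iff V) xor V = True xor False = True
not K = not True = False
((not R iff V) xor V) iff not K = True iff False = False
(K -> V) xor (((not R iff V) xor V) iff not K) = False xor False = False
Hence S2 is false.

S3: Parsed as (not (R iff V) and not K) iff V

R iff V = True iff False = False
not (R iff V) = not False = True
not K = not True = False
not (R iff V) and not K = True and False = False
(not (R iff V) and not K) iff V = False iff False = True
So S3 is true.

Count: 1.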